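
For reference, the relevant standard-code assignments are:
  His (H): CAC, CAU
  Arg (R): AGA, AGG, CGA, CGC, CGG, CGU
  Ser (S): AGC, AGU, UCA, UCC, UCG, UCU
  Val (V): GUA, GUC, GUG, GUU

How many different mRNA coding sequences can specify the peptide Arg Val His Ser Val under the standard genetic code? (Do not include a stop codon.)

Arg: 6 codons.
Val: 4 codons.
His: 2 codons.
Ser: 6 codons.
Val: 4 codons.
6 × 4 × 2 × 6 × 4 = 1152.

1152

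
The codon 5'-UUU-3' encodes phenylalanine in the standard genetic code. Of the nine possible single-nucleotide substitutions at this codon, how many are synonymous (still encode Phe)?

Position 1: none → 0 synonymous.
Position 2: none → 0 synonymous.
Position 3: UUC → 1 synonymous.
Total: 0 + 0 + 1 = 1.

1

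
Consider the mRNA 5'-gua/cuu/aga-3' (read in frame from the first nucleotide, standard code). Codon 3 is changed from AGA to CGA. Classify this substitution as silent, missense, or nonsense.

Position 7 falls in codon 3: AGA → Arg.
After the substitution the codon is CGA → Arg.
Both encode Arg, so the change is synonymous.

silent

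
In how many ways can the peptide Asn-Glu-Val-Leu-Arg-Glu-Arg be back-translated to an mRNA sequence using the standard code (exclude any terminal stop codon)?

Asn: 2 codons.
Glu: 2 codons.
Val: 4 codons.
Leu: 6 codons.
Arg: 6 codons.
Glu: 2 codons.
Arg: 6 codons.
2 × 2 × 4 × 6 × 6 × 2 × 6 = 6912.

6912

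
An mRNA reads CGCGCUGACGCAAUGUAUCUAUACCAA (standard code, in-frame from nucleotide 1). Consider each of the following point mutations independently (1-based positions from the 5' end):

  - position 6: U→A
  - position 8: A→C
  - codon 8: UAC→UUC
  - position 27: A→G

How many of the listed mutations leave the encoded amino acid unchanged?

Codon 2: GCU (Ala) → GCA (Ala) — synonymous.
Codon 3: GAC (Asp) → GCC (Ala) — missense.
Codon 8: UAC (Tyr) → UUC (Phe) — missense.
Codon 9: CAA (Gln) → CAG (Gln) — synonymous.
Synonymous: 2 of 4.

2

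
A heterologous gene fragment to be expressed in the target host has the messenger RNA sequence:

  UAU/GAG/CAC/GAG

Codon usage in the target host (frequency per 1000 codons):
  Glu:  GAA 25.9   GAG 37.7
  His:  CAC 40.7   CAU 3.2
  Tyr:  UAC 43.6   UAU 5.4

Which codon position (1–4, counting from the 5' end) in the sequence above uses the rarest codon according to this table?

1

Codon 1 UAU (Tyr): 5.4 per 1000.
Codon 2 GAG (Glu): 37.7 per 1000.
Codon 3 CAC (His): 40.7 per 1000.
Codon 4 GAG (Glu): 37.7 per 1000.
Lowest frequency is 5.4 at codon 1.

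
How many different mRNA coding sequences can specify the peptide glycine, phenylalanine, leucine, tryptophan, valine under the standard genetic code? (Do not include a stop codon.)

Gly: 4 codons.
Phe: 2 codons.
Leu: 6 codons.
Trp: 1 codon.
Val: 4 codons.
4 × 2 × 6 × 1 × 4 = 192.

192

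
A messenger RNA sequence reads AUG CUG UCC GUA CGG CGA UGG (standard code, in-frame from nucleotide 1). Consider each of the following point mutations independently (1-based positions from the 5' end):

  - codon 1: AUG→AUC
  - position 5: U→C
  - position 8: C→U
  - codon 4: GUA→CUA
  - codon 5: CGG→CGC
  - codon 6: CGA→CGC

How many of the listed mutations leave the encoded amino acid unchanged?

Codon 1: AUG (Met) → AUC (Ile) — missense.
Codon 2: CUG (Leu) → CCG (Pro) — missense.
Codon 3: UCC (Ser) → UUC (Phe) — missense.
Codon 4: GUA (Val) → CUA (Leu) — missense.
Codon 5: CGG (Arg) → CGC (Arg) — synonymous.
Codon 6: CGA (Arg) → CGC (Arg) — synonymous.
Synonymous: 2 of 6.

2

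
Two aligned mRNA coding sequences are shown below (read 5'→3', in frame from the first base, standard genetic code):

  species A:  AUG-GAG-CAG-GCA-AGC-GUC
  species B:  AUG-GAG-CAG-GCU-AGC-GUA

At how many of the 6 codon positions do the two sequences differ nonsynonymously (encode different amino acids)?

0

Codon 1: AUG Met / AUG Met — identical.
Codon 2: GAG Glu / GAG Glu — identical.
Codon 3: CAG Gln / CAG Gln — identical.
Codon 4: GCA Ala / GCU Ala — synonymous.
Codon 5: AGC Ser / AGC Ser — identical.
Codon 6: GUC Val / GUA Val — synonymous.
Nonsynonymous differences: 0.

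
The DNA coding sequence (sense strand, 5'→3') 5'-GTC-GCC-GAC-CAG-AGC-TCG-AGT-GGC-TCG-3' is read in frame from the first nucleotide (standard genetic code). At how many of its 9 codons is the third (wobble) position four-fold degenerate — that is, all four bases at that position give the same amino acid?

Codon 1 GTC (Val): third position 4-fold.
Codon 2 GCC (Ala): third position 4-fold.
Codon 3 GAC (Asp): third position 2-fold.
Codon 4 CAG (Gln): third position 2-fold.
Codon 5 AGC (Ser): third position 2-fold.
Codon 6 TCG (Ser): third position 4-fold.
Codon 7 AGT (Ser): third position 2-fold.
Codon 8 GGC (Gly): third position 4-fold.
Codon 9 TCG (Ser): third position 4-fold.
Four-fold degenerate third positions: 5.

5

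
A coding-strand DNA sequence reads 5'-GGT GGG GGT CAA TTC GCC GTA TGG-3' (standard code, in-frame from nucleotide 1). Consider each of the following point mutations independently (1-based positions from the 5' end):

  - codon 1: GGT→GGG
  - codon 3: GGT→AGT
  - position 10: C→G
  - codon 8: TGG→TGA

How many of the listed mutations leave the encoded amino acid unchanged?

1

Codon 1: GGT (Gly) → GGG (Gly) — synonymous.
Codon 3: GGT (Gly) → AGT (Ser) — missense.
Codon 4: CAA (Gln) → GAA (Glu) — missense.
Codon 8: TGG (Trp) → TGA (Stop) — nonsense.
Synonymous: 1 of 4.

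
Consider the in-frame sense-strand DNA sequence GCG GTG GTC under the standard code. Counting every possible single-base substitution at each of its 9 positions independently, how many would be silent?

9

Codon 1 (GCG, Ala): 3 synonymous substitutions.
Codon 2 (GTG, Val): 3 synonymous substitutions.
Codon 3 (GTC, Val): 3 synonymous substitutions.
Total: 3 + 3 + 3 = 9.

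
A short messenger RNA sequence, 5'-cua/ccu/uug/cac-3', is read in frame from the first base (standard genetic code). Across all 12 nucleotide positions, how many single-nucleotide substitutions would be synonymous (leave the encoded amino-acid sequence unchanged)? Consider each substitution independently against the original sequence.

Codon 1 (CUA, Leu): 4 synonymous substitutions.
Codon 2 (CCU, Pro): 3 synonymous substitutions.
Codon 3 (UUG, Leu): 2 synonymous substitutions.
Codon 4 (CAC, His): 1 synonymous substitution.
Total: 4 + 3 + 2 + 1 = 10.

10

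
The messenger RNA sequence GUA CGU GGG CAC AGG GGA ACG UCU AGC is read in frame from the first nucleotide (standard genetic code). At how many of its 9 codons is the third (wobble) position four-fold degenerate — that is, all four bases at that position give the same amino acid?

Codon 1 GUA (Val): third position 4-fold.
Codon 2 CGU (Arg): third position 4-fold.
Codon 3 GGG (Gly): third position 4-fold.
Codon 4 CAC (His): third position 2-fold.
Codon 5 AGG (Arg): third position 2-fold.
Codon 6 GGA (Gly): third position 4-fold.
Codon 7 ACG (Thr): third position 4-fold.
Codon 8 UCU (Ser): third position 4-fold.
Codon 9 AGC (Ser): third position 2-fold.
Four-fold degenerate third positions: 6.

6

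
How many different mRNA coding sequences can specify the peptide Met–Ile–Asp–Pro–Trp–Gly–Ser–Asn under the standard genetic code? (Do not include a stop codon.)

Met: 1 codon.
Ile: 3 codons.
Asp: 2 codons.
Pro: 4 codons.
Trp: 1 codon.
Gly: 4 codons.
Ser: 6 codons.
Asn: 2 codons.
1 × 3 × 2 × 4 × 1 × 4 × 6 × 2 = 1152.

1152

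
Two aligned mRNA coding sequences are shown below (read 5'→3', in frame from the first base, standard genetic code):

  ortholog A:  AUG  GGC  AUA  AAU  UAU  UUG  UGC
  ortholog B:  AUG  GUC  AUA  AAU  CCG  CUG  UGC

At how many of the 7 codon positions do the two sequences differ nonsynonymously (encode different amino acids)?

2

Codon 1: AUG Met / AUG Met — identical.
Codon 2: GGC Gly / GUC Val — nonsynonymous.
Codon 3: AUA Ile / AUA Ile — identical.
Codon 4: AAU Asn / AAU Asn — identical.
Codon 5: UAU Tyr / CCG Pro — nonsynonymous.
Codon 6: UUG Leu / CUG Leu — synonymous.
Codon 7: UGC Cys / UGC Cys — identical.
Nonsynonymous differences: 2.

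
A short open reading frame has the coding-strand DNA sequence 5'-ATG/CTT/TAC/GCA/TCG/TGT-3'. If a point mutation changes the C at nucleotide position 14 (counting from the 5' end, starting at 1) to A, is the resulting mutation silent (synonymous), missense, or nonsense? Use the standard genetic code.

nonsense

Position 14 falls in codon 5: TCG → Ser.
After the substitution the codon is TAG → Stop.
The new codon is a stop codon, so this is a nonsense mutation.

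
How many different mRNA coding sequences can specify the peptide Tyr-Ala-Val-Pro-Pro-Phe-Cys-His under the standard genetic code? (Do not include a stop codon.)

4096

Tyr: 2 codons.
Ala: 4 codons.
Val: 4 codons.
Pro: 4 codons.
Pro: 4 codons.
Phe: 2 codons.
Cys: 2 codons.
His: 2 codons.
2 × 4 × 4 × 4 × 4 × 2 × 2 × 2 = 4096.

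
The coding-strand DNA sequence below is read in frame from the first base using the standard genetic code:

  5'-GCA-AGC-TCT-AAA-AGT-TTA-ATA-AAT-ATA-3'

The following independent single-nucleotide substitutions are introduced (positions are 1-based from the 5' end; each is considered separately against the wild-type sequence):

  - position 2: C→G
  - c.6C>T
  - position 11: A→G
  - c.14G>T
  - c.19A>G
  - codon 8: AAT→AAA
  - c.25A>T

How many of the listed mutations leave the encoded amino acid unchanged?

Codon 1: GCA (Ala) → GGA (Gly) — missense.
Codon 2: AGC (Ser) → AGT (Ser) — synonymous.
Codon 4: AAA (Lys) → AGA (Arg) — missense.
Codon 5: AGT (Ser) → ATT (Ile) — missense.
Codon 7: ATA (Ile) → GTA (Val) — missense.
Codon 8: AAT (Asn) → AAA (Lys) — missense.
Codon 9: ATA (Ile) → TTA (Leu) — missense.
Synonymous: 1 of 7.

1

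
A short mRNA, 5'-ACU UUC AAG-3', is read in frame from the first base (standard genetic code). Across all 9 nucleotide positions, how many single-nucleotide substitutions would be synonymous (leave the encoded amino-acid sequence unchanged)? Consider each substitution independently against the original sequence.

Codon 1 (ACU, Thr): 3 synonymous substitutions.
Codon 2 (UUC, Phe): 1 synonymous substitution.
Codon 3 (AAG, Lys): 1 synonymous substitution.
Total: 3 + 1 + 1 = 5.

5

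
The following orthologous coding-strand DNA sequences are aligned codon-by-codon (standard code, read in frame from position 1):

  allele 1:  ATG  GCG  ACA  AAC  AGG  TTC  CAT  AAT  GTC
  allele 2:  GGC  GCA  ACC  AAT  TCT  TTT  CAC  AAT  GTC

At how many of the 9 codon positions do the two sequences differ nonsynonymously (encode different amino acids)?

Codon 1: ATG Met / GGC Gly — nonsynonymous.
Codon 2: GCG Ala / GCA Ala — synonymous.
Codon 3: ACA Thr / ACC Thr — synonymous.
Codon 4: AAC Asn / AAT Asn — synonymous.
Codon 5: AGG Arg / TCT Ser — nonsynonymous.
Codon 6: TTC Phe / TTT Phe — synonymous.
Codon 7: CAT His / CAC His — synonymous.
Codon 8: AAT Asn / AAT Asn — identical.
Codon 9: GTC Val / GTC Val — identical.
Nonsynonymous differences: 2.

2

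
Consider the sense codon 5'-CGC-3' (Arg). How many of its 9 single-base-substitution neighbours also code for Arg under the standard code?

3

Position 1: none → 0 synonymous.
Position 2: none → 0 synonymous.
Position 3: CGT, CGA, CGG → 3 synonymous.
Total: 0 + 0 + 3 = 3.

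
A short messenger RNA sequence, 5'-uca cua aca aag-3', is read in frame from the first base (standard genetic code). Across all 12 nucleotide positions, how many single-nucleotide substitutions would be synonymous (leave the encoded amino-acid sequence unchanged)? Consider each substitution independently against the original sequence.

11

Codon 1 (UCA, Ser): 3 synonymous substitutions.
Codon 2 (CUA, Leu): 4 synonymous substitutions.
Codon 3 (ACA, Thr): 3 synonymous substitutions.
Codon 4 (AAG, Lys): 1 synonymous substitution.
Total: 3 + 4 + 3 + 1 = 11.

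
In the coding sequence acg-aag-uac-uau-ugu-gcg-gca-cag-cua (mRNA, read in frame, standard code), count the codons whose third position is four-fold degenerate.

Codon 1 ACG (Thr): third position 4-fold.
Codon 2 AAG (Lys): third position 2-fold.
Codon 3 UAC (Tyr): third position 2-fold.
Codon 4 UAU (Tyr): third position 2-fold.
Codon 5 UGU (Cys): third position 2-fold.
Codon 6 GCG (Ala): third position 4-fold.
Codon 7 GCA (Ala): third position 4-fold.
Codon 8 CAG (Gln): third position 2-fold.
Codon 9 CUA (Leu): third position 4-fold.
Four-fold degenerate third positions: 4.

4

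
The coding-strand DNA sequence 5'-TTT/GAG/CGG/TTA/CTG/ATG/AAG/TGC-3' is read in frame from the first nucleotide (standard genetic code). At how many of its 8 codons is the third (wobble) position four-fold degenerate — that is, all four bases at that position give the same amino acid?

Codon 1 TTT (Phe): third position 2-fold.
Codon 2 GAG (Glu): third position 2-fold.
Codon 3 CGG (Arg): third position 4-fold.
Codon 4 TTA (Leu): third position 2-fold.
Codon 5 CTG (Leu): third position 4-fold.
Codon 6 ATG (Met): third position 1-fold.
Codon 7 AAG (Lys): third position 2-fold.
Codon 8 TGC (Cys): third position 2-fold.
Four-fold degenerate third positions: 2.

2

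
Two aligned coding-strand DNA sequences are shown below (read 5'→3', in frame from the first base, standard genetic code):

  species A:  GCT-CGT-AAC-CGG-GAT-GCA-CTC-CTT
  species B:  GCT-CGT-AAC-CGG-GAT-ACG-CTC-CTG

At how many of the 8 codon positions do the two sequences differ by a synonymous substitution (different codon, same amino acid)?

Codon 1: GCT Ala / GCT Ala — identical.
Codon 2: CGT Arg / CGT Arg — identical.
Codon 3: AAC Asn / AAC Asn — identical.
Codon 4: CGG Arg / CGG Arg — identical.
Codon 5: GAT Asp / GAT Asp — identical.
Codon 6: GCA Ala / ACG Thr — nonsynonymous.
Codon 7: CTC Leu / CTC Leu — identical.
Codon 8: CTT Leu / CTG Leu — synonymous.
Synonymous differences: 1.

1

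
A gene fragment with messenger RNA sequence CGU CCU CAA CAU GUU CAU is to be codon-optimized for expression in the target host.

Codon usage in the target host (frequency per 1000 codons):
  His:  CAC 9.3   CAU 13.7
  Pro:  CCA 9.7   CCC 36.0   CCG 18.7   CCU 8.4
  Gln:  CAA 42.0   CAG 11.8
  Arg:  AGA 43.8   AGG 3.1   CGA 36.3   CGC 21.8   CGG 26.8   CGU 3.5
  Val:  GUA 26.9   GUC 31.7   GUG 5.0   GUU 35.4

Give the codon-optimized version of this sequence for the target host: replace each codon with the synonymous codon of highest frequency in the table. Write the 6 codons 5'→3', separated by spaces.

AGA CCC CAA CAU GUU CAU

Codon 1 (Arg): best is AGA at 43.8.
Codon 2 (Pro): best is CCC at 36.0.
Codon 3 (Gln): best is CAA at 42.0.
Codon 4 (His): best is CAU at 13.7.
Codon 5 (Val): best is GUU at 35.4.
Codon 6 (His): best is CAU at 13.7.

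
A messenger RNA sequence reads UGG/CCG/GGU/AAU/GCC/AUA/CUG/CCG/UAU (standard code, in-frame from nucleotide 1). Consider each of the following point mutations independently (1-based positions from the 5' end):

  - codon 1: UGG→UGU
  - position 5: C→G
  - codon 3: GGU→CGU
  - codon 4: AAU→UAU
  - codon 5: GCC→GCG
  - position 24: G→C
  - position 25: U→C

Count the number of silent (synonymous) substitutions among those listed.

Codon 1: UGG (Trp) → UGU (Cys) — missense.
Codon 2: CCG (Pro) → CGG (Arg) — missense.
Codon 3: GGU (Gly) → CGU (Arg) — missense.
Codon 4: AAU (Asn) → UAU (Tyr) — missense.
Codon 5: GCC (Ala) → GCG (Ala) — synonymous.
Codon 8: CCG (Pro) → CCC (Pro) — synonymous.
Codon 9: UAU (Tyr) → CAU (His) — missense.
Synonymous: 2 of 7.

2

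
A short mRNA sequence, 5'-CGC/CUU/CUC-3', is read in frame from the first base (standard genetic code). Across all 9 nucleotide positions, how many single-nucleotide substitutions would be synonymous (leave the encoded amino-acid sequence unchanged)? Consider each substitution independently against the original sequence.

Codon 1 (CGC, Arg): 3 synonymous substitutions.
Codon 2 (CUU, Leu): 3 synonymous substitutions.
Codon 3 (CUC, Leu): 3 synonymous substitutions.
Total: 3 + 3 + 3 = 9.

9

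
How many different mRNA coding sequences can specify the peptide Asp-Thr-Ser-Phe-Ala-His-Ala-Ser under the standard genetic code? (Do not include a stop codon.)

18432

Asp: 2 codons.
Thr: 4 codons.
Ser: 6 codons.
Phe: 2 codons.
Ala: 4 codons.
His: 2 codons.
Ala: 4 codons.
Ser: 6 codons.
2 × 4 × 6 × 2 × 4 × 2 × 4 × 6 = 18432.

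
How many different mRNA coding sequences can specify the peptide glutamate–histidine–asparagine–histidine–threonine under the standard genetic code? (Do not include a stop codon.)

Glu: 2 codons.
His: 2 codons.
Asn: 2 codons.
His: 2 codons.
Thr: 4 codons.
2 × 2 × 2 × 2 × 4 = 64.

64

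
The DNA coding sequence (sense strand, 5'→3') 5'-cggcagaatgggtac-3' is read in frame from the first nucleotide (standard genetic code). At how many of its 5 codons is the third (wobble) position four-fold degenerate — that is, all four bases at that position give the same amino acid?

2

Codon 1 CGG (Arg): third position 4-fold.
Codon 2 CAG (Gln): third position 2-fold.
Codon 3 AAT (Asn): third position 2-fold.
Codon 4 GGG (Gly): third position 4-fold.
Codon 5 TAC (Tyr): third position 2-fold.
Four-fold degenerate third positions: 2.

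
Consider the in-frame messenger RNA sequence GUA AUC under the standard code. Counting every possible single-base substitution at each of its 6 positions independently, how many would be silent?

5

Codon 1 (GUA, Val): 3 synonymous substitutions.
Codon 2 (AUC, Ile): 2 synonymous substitutions.
Total: 3 + 2 = 5.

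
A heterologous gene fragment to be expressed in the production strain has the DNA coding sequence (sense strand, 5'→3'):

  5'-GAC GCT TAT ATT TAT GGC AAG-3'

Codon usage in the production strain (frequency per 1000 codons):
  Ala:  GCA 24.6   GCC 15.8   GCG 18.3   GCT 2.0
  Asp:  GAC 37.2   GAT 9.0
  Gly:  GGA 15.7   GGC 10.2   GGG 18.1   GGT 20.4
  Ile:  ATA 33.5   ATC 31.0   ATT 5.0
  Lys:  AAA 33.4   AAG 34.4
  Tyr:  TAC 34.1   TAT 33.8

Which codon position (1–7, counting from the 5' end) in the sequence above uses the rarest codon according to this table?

Codon 1 GAC (Asp): 37.2 per 1000.
Codon 2 GCT (Ala): 2.0 per 1000.
Codon 3 TAT (Tyr): 33.8 per 1000.
Codon 4 ATT (Ile): 5.0 per 1000.
Codon 5 TAT (Tyr): 33.8 per 1000.
Codon 6 GGC (Gly): 10.2 per 1000.
Codon 7 AAG (Lys): 34.4 per 1000.
Lowest frequency is 2.0 at codon 2.

2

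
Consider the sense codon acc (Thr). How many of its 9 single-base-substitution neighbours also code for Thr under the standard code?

3

Position 1: none → 0 synonymous.
Position 2: none → 0 synonymous.
Position 3: ACU, ACA, ACG → 3 synonymous.
Total: 0 + 0 + 3 = 3.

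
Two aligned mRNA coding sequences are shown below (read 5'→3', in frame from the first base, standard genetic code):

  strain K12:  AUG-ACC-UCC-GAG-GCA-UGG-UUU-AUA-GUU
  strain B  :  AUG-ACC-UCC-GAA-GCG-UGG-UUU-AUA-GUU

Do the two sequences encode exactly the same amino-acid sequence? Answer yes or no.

yes

Codon 1: AUG Met / AUG Met — identical.
Codon 2: ACC Thr / ACC Thr — identical.
Codon 3: UCC Ser / UCC Ser — identical.
Codon 4: GAG Glu / GAA Glu — synonymous.
Codon 5: GCA Ala / GCG Ala — synonymous.
Codon 6: UGG Trp / UGG Trp — identical.
Codon 7: UUU Phe / UUU Phe — identical.
Codon 8: AUA Ile / AUA Ile — identical.
Codon 9: GUU Val / GUU Val — identical.
Nonsynonymous differences: 0 → same protein.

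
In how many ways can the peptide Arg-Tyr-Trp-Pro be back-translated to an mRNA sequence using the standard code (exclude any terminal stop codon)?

48

Arg: 6 codons.
Tyr: 2 codons.
Trp: 1 codon.
Pro: 4 codons.
6 × 2 × 1 × 4 = 48.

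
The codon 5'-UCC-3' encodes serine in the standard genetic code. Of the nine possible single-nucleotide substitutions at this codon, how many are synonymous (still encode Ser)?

Position 1: none → 0 synonymous.
Position 2: none → 0 synonymous.
Position 3: UCU, UCA, UCG → 3 synonymous.
Total: 0 + 0 + 3 = 3.

3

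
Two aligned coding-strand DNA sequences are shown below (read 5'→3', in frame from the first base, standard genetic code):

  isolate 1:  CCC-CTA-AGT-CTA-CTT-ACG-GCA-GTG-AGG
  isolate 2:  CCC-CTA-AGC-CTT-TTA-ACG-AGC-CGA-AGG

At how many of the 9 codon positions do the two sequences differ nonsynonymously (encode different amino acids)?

2

Codon 1: CCC Pro / CCC Pro — identical.
Codon 2: CTA Leu / CTA Leu — identical.
Codon 3: AGT Ser / AGC Ser — synonymous.
Codon 4: CTA Leu / CTT Leu — synonymous.
Codon 5: CTT Leu / TTA Leu — synonymous.
Codon 6: ACG Thr / ACG Thr — identical.
Codon 7: GCA Ala / AGC Ser — nonsynonymous.
Codon 8: GTG Val / CGA Arg — nonsynonymous.
Codon 9: AGG Arg / AGG Arg — identical.
Nonsynonymous differences: 2.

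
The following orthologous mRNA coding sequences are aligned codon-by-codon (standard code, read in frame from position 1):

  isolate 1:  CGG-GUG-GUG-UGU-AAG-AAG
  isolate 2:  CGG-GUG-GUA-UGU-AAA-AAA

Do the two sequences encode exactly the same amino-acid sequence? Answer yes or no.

yes

Codon 1: CGG Arg / CGG Arg — identical.
Codon 2: GUG Val / GUG Val — identical.
Codon 3: GUG Val / GUA Val — synonymous.
Codon 4: UGU Cys / UGU Cys — identical.
Codon 5: AAG Lys / AAA Lys — synonymous.
Codon 6: AAG Lys / AAA Lys — synonymous.
Nonsynonymous differences: 0 → same protein.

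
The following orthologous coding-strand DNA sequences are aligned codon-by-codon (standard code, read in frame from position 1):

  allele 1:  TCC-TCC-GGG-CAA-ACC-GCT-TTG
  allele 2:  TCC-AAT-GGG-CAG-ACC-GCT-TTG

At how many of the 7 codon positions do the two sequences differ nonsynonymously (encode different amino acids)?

1

Codon 1: TCC Ser / TCC Ser — identical.
Codon 2: TCC Ser / AAT Asn — nonsynonymous.
Codon 3: GGG Gly / GGG Gly — identical.
Codon 4: CAA Gln / CAG Gln — synonymous.
Codon 5: ACC Thr / ACC Thr — identical.
Codon 6: GCT Ala / GCT Ala — identical.
Codon 7: TTG Leu / TTG Leu — identical.
Nonsynonymous differences: 1.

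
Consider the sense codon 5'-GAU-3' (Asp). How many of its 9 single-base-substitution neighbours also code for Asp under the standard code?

Position 1: none → 0 synonymous.
Position 2: none → 0 synonymous.
Position 3: GAC → 1 synonymous.
Total: 0 + 0 + 1 = 1.

1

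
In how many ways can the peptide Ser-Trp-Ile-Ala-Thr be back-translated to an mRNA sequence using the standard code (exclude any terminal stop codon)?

Ser: 6 codons.
Trp: 1 codon.
Ile: 3 codons.
Ala: 4 codons.
Thr: 4 codons.
6 × 1 × 3 × 4 × 4 = 288.

288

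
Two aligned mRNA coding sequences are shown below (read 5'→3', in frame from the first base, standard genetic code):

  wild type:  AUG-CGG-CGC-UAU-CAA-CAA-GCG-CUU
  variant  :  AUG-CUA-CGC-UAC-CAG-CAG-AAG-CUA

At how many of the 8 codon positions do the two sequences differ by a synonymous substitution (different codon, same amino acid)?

4

Codon 1: AUG Met / AUG Met — identical.
Codon 2: CGG Arg / CUA Leu — nonsynonymous.
Codon 3: CGC Arg / CGC Arg — identical.
Codon 4: UAU Tyr / UAC Tyr — synonymous.
Codon 5: CAA Gln / CAG Gln — synonymous.
Codon 6: CAA Gln / CAG Gln — synonymous.
Codon 7: GCG Ala / AAG Lys — nonsynonymous.
Codon 8: CUU Leu / CUA Leu — synonymous.
Synonymous differences: 4.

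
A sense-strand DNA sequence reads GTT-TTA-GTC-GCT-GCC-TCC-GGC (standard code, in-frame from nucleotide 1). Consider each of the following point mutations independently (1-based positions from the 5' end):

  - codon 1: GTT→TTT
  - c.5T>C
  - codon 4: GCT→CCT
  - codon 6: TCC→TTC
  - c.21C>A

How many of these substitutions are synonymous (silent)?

Codon 1: GTT (Val) → TTT (Phe) — missense.
Codon 2: TTA (Leu) → TCA (Ser) — missense.
Codon 4: GCT (Ala) → CCT (Pro) — missense.
Codon 6: TCC (Ser) → TTC (Phe) — missense.
Codon 7: GGC (Gly) → GGA (Gly) — synonymous.
Synonymous: 1 of 5.

1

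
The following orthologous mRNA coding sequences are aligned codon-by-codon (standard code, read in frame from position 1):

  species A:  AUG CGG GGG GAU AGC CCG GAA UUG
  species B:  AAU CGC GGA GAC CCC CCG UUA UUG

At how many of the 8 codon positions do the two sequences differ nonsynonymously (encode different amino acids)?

3

Codon 1: AUG Met / AAU Asn — nonsynonymous.
Codon 2: CGG Arg / CGC Arg — synonymous.
Codon 3: GGG Gly / GGA Gly — synonymous.
Codon 4: GAU Asp / GAC Asp — synonymous.
Codon 5: AGC Ser / CCC Pro — nonsynonymous.
Codon 6: CCG Pro / CCG Pro — identical.
Codon 7: GAA Glu / UUA Leu — nonsynonymous.
Codon 8: UUG Leu / UUG Leu — identical.
Nonsynonymous differences: 3.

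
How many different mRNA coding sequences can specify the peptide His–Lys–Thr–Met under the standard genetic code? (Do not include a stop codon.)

16

His: 2 codons.
Lys: 2 codons.
Thr: 4 codons.
Met: 1 codon.
2 × 2 × 4 × 1 = 16.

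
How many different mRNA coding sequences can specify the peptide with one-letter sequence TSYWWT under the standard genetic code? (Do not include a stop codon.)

192

Thr: 4 codons.
Ser: 6 codons.
Tyr: 2 codons.
Trp: 1 codon.
Trp: 1 codon.
Thr: 4 codons.
4 × 6 × 2 × 1 × 1 × 4 = 192.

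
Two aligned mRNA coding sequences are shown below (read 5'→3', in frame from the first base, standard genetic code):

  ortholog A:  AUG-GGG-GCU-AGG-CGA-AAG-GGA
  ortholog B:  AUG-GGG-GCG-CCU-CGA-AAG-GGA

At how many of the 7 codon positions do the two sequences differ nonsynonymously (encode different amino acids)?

1

Codon 1: AUG Met / AUG Met — identical.
Codon 2: GGG Gly / GGG Gly — identical.
Codon 3: GCU Ala / GCG Ala — synonymous.
Codon 4: AGG Arg / CCU Pro — nonsynonymous.
Codon 5: CGA Arg / CGA Arg — identical.
Codon 6: AAG Lys / AAG Lys — identical.
Codon 7: GGA Gly / GGA Gly — identical.
Nonsynonymous differences: 1.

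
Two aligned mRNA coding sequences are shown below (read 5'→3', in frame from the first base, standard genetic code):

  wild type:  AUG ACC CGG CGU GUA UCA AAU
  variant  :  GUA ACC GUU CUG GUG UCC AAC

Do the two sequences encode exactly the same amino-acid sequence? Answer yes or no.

no

Codon 1: AUG Met / GUA Val — nonsynonymous.
Codon 2: ACC Thr / ACC Thr — identical.
Codon 3: CGG Arg / GUU Val — nonsynonymous.
Codon 4: CGU Arg / CUG Leu — nonsynonymous.
Codon 5: GUA Val / GUG Val — synonymous.
Codon 6: UCA Ser / UCC Ser — synonymous.
Codon 7: AAU Asn / AAC Asn — synonymous.
Nonsynonymous differences: 3 → different protein.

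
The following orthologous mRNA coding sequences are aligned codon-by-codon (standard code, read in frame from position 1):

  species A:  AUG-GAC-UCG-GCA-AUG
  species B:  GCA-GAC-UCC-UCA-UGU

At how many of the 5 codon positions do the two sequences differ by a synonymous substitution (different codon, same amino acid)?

Codon 1: AUG Met / GCA Ala — nonsynonymous.
Codon 2: GAC Asp / GAC Asp — identical.
Codon 3: UCG Ser / UCC Ser — synonymous.
Codon 4: GCA Ala / UCA Ser — nonsynonymous.
Codon 5: AUG Met / UGU Cys — nonsynonymous.
Synonymous differences: 1.

1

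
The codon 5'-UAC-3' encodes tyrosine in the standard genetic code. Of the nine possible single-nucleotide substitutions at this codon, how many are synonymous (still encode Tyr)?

Position 1: none → 0 synonymous.
Position 2: none → 0 synonymous.
Position 3: UAU → 1 synonymous.
Total: 0 + 0 + 1 = 1.

1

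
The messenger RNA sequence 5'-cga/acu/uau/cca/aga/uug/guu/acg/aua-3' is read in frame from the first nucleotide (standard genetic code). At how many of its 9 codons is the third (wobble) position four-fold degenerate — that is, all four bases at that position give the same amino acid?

Codon 1 CGA (Arg): third position 4-fold.
Codon 2 ACU (Thr): third position 4-fold.
Codon 3 UAU (Tyr): third position 2-fold.
Codon 4 CCA (Pro): third position 4-fold.
Codon 5 AGA (Arg): third position 2-fold.
Codon 6 UUG (Leu): third position 2-fold.
Codon 7 GUU (Val): third position 4-fold.
Codon 8 ACG (Thr): third position 4-fold.
Codon 9 AUA (Ile): third position 3-fold.
Four-fold degenerate third positions: 5.

5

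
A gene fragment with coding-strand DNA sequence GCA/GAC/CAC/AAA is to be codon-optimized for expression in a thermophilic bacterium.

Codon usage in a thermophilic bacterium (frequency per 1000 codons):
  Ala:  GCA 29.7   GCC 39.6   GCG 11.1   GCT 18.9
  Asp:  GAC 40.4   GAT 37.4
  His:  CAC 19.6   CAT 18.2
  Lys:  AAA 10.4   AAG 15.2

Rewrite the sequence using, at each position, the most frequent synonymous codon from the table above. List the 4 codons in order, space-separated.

Codon 1 (Ala): best is GCC at 39.6.
Codon 2 (Asp): best is GAC at 40.4.
Codon 3 (His): best is CAC at 19.6.
Codon 4 (Lys): best is AAG at 15.2.

GCC GAC CAC AAG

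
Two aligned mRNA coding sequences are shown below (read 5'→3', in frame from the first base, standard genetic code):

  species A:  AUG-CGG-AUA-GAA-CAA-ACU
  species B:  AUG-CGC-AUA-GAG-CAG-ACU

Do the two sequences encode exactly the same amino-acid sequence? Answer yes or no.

Codon 1: AUG Met / AUG Met — identical.
Codon 2: CGG Arg / CGC Arg — synonymous.
Codon 3: AUA Ile / AUA Ile — identical.
Codon 4: GAA Glu / GAG Glu — synonymous.
Codon 5: CAA Gln / CAG Gln — synonymous.
Codon 6: ACU Thr / ACU Thr — identical.
Nonsynonymous differences: 0 → same protein.

yes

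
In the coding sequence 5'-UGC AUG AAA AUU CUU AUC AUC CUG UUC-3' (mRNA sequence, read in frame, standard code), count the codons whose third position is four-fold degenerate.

Codon 1 UGC (Cys): third position 2-fold.
Codon 2 AUG (Met): third position 1-fold.
Codon 3 AAA (Lys): third position 2-fold.
Codon 4 AUU (Ile): third position 3-fold.
Codon 5 CUU (Leu): third position 4-fold.
Codon 6 AUC (Ile): third position 3-fold.
Codon 7 AUC (Ile): third position 3-fold.
Codon 8 CUG (Leu): third position 4-fold.
Codon 9 UUC (Phe): third position 2-fold.
Four-fold degenerate third positions: 2.

2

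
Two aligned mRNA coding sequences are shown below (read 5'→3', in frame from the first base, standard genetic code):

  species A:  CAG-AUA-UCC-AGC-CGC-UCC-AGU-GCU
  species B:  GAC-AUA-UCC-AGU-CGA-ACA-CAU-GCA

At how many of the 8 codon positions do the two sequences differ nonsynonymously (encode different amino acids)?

3

Codon 1: CAG Gln / GAC Asp — nonsynonymous.
Codon 2: AUA Ile / AUA Ile — identical.
Codon 3: UCC Ser / UCC Ser — identical.
Codon 4: AGC Ser / AGU Ser — synonymous.
Codon 5: CGC Arg / CGA Arg — synonymous.
Codon 6: UCC Ser / ACA Thr — nonsynonymous.
Codon 7: AGU Ser / CAU His — nonsynonymous.
Codon 8: GCU Ala / GCA Ala — synonymous.
Nonsynonymous differences: 3.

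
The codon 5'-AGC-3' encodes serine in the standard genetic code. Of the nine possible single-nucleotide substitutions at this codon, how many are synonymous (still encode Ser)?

1

Position 1: none → 0 synonymous.
Position 2: none → 0 synonymous.
Position 3: AGU → 1 synonymous.
Total: 0 + 0 + 1 = 1.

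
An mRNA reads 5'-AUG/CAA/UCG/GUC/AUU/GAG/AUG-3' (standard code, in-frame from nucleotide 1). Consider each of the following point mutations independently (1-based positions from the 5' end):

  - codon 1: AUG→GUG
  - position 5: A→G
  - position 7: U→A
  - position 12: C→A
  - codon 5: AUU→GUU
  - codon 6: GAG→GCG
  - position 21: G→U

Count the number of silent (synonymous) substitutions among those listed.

Codon 1: AUG (Met) → GUG (Val) — missense.
Codon 2: CAA (Gln) → CGA (Arg) — missense.
Codon 3: UCG (Ser) → ACG (Thr) — missense.
Codon 4: GUC (Val) → GUA (Val) — synonymous.
Codon 5: AUU (Ile) → GUU (Val) — missense.
Codon 6: GAG (Glu) → GCG (Ala) — missense.
Codon 7: AUG (Met) → AUU (Ile) — missense.
Synonymous: 1 of 7.

1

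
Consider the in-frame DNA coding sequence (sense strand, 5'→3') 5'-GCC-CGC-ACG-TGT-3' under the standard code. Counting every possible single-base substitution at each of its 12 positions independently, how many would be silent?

Codon 1 (GCC, Ala): 3 synonymous substitutions.
Codon 2 (CGC, Arg): 3 synonymous substitutions.
Codon 3 (ACG, Thr): 3 synonymous substitutions.
Codon 4 (TGT, Cys): 1 synonymous substitution.
Total: 3 + 3 + 3 + 1 = 10.

10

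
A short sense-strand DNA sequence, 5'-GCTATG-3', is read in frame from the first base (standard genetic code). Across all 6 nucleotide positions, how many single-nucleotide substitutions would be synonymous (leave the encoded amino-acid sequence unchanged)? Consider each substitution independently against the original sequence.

3

Codon 1 (GCT, Ala): 3 synonymous substitutions.
Codon 2 (ATG, Met): 0 synonymous substitutions.
Total: 3 + 0 = 3.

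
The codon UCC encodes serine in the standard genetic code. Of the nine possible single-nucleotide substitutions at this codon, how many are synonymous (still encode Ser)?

Position 1: none → 0 synonymous.
Position 2: none → 0 synonymous.
Position 3: UCU, UCA, UCG → 3 synonymous.
Total: 0 + 0 + 3 = 3.

3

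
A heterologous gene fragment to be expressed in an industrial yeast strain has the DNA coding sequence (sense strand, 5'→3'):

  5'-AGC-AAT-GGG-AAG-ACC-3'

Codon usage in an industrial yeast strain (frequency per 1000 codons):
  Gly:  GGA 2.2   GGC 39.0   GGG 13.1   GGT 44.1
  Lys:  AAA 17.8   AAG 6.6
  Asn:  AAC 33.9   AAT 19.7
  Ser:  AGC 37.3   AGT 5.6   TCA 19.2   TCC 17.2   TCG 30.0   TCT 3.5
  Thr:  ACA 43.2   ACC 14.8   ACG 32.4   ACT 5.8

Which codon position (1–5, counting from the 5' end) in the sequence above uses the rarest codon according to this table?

Codon 1 AGC (Ser): 37.3 per 1000.
Codon 2 AAT (Asn): 19.7 per 1000.
Codon 3 GGG (Gly): 13.1 per 1000.
Codon 4 AAG (Lys): 6.6 per 1000.
Codon 5 ACC (Thr): 14.8 per 1000.
Lowest frequency is 6.6 at codon 4.

4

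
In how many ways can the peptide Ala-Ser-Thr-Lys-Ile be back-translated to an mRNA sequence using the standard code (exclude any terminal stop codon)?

576

Ala: 4 codons.
Ser: 6 codons.
Thr: 4 codons.
Lys: 2 codons.
Ile: 3 codons.
4 × 6 × 4 × 2 × 3 = 576.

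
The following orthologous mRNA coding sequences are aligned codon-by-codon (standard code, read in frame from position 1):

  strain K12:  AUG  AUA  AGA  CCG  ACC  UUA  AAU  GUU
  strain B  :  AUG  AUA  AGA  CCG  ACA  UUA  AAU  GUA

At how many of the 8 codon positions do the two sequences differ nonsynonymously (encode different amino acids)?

0

Codon 1: AUG Met / AUG Met — identical.
Codon 2: AUA Ile / AUA Ile — identical.
Codon 3: AGA Arg / AGA Arg — identical.
Codon 4: CCG Pro / CCG Pro — identical.
Codon 5: ACC Thr / ACA Thr — synonymous.
Codon 6: UUA Leu / UUA Leu — identical.
Codon 7: AAU Asn / AAU Asn — identical.
Codon 8: GUU Val / GUA Val — synonymous.
Nonsynonymous differences: 0.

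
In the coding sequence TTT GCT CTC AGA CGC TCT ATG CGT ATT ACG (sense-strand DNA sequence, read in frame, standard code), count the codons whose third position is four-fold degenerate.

Codon 1 TTT (Phe): third position 2-fold.
Codon 2 GCT (Ala): third position 4-fold.
Codon 3 CTC (Leu): third position 4-fold.
Codon 4 AGA (Arg): third position 2-fold.
Codon 5 CGC (Arg): third position 4-fold.
Codon 6 TCT (Ser): third position 4-fold.
Codon 7 ATG (Met): third position 1-fold.
Codon 8 CGT (Arg): third position 4-fold.
Codon 9 ATT (Ile): third position 3-fold.
Codon 10 ACG (Thr): third position 4-fold.
Four-fold degenerate third positions: 6.

6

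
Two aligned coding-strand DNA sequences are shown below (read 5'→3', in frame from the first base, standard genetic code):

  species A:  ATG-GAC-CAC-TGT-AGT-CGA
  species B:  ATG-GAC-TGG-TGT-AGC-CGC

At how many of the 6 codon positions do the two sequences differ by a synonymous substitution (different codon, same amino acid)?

2

Codon 1: ATG Met / ATG Met — identical.
Codon 2: GAC Asp / GAC Asp — identical.
Codon 3: CAC His / TGG Trp — nonsynonymous.
Codon 4: TGT Cys / TGT Cys — identical.
Codon 5: AGT Ser / AGC Ser — synonymous.
Codon 6: CGA Arg / CGC Arg — synonymous.
Synonymous differences: 2.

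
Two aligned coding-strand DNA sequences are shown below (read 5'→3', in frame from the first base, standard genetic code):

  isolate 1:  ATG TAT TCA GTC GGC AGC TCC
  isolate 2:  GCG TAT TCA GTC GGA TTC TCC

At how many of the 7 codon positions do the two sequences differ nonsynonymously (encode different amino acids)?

2

Codon 1: ATG Met / GCG Ala — nonsynonymous.
Codon 2: TAT Tyr / TAT Tyr — identical.
Codon 3: TCA Ser / TCA Ser — identical.
Codon 4: GTC Val / GTC Val — identical.
Codon 5: GGC Gly / GGA Gly — synonymous.
Codon 6: AGC Ser / TTC Phe — nonsynonymous.
Codon 7: TCC Ser / TCC Ser — identical.
Nonsynonymous differences: 2.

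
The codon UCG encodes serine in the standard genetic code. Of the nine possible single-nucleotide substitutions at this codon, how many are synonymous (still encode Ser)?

Position 1: none → 0 synonymous.
Position 2: none → 0 synonymous.
Position 3: UCU, UCC, UCA → 3 synonymous.
Total: 0 + 0 + 3 = 3.

3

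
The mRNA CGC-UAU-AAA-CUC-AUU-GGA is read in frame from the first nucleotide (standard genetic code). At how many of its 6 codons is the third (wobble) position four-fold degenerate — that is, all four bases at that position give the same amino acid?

3

Codon 1 CGC (Arg): third position 4-fold.
Codon 2 UAU (Tyr): third position 2-fold.
Codon 3 AAA (Lys): third position 2-fold.
Codon 4 CUC (Leu): third position 4-fold.
Codon 5 AUU (Ile): third position 3-fold.
Codon 6 GGA (Gly): third position 4-fold.
Four-fold degenerate third positions: 3.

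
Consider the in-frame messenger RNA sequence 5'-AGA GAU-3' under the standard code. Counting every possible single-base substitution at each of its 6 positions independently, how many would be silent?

Codon 1 (AGA, Arg): 2 synonymous substitutions.
Codon 2 (GAU, Asp): 1 synonymous substitution.
Total: 2 + 1 = 3.

3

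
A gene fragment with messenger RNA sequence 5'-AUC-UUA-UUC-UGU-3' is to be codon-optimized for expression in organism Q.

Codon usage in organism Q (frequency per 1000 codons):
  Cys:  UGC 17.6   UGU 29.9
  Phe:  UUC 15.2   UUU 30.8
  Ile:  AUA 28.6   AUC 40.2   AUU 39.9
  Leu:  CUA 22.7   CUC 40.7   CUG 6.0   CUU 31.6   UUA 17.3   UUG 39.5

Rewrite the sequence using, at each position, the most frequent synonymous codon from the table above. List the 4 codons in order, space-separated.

AUC CUC UUU UGU

Codon 1 (Ile): best is AUC at 40.2.
Codon 2 (Leu): best is CUC at 40.7.
Codon 3 (Phe): best is UUU at 30.8.
Codon 4 (Cys): best is UGU at 29.9.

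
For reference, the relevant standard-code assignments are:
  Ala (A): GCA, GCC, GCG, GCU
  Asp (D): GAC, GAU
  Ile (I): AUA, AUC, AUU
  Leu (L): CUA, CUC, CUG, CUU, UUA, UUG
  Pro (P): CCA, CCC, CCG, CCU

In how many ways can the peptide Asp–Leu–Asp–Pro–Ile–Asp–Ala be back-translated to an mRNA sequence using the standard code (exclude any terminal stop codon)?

Asp: 2 codons.
Leu: 6 codons.
Asp: 2 codons.
Pro: 4 codons.
Ile: 3 codons.
Asp: 2 codons.
Ala: 4 codons.
2 × 6 × 2 × 4 × 3 × 2 × 4 = 2304.

2304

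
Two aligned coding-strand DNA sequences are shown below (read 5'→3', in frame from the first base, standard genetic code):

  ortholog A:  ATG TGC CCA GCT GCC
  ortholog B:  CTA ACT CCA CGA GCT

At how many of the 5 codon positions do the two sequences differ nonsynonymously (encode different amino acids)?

3

Codon 1: ATG Met / CTA Leu — nonsynonymous.
Codon 2: TGC Cys / ACT Thr — nonsynonymous.
Codon 3: CCA Pro / CCA Pro — identical.
Codon 4: GCT Ala / CGA Arg — nonsynonymous.
Codon 5: GCC Ala / GCT Ala — synonymous.
Nonsynonymous differences: 3.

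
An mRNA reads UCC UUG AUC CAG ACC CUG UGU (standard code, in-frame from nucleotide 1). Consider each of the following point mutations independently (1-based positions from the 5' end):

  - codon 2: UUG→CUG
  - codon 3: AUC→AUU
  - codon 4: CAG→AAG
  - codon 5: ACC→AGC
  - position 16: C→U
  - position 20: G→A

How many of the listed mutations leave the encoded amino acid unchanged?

3

Codon 2: UUG (Leu) → CUG (Leu) — synonymous.
Codon 3: AUC (Ile) → AUU (Ile) — synonymous.
Codon 4: CAG (Gln) → AAG (Lys) — missense.
Codon 5: ACC (Thr) → AGC (Ser) — missense.
Codon 6: CUG (Leu) → UUG (Leu) — synonymous.
Codon 7: UGU (Cys) → UAU (Tyr) — missense.
Synonymous: 3 of 6.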